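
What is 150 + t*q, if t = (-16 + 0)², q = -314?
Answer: -80234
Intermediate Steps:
t = 256 (t = (-16)² = 256)
150 + t*q = 150 + 256*(-314) = 150 - 80384 = -80234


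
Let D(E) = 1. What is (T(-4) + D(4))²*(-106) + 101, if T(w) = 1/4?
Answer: -517/8 ≈ -64.625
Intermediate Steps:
T(w) = ¼
(T(-4) + D(4))²*(-106) + 101 = (¼ + 1)²*(-106) + 101 = (5/4)²*(-106) + 101 = (25/16)*(-106) + 101 = -1325/8 + 101 = -517/8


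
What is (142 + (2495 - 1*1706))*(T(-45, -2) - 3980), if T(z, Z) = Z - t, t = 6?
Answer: -3712828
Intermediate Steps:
T(z, Z) = -6 + Z (T(z, Z) = Z - 1*6 = Z - 6 = -6 + Z)
(142 + (2495 - 1*1706))*(T(-45, -2) - 3980) = (142 + (2495 - 1*1706))*((-6 - 2) - 3980) = (142 + (2495 - 1706))*(-8 - 3980) = (142 + 789)*(-3988) = 931*(-3988) = -3712828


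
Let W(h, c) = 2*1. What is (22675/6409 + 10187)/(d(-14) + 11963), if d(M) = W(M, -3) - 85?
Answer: 989563/1153620 ≈ 0.85779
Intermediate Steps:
W(h, c) = 2
d(M) = -83 (d(M) = 2 - 85 = -83)
(22675/6409 + 10187)/(d(-14) + 11963) = (22675/6409 + 10187)/(-83 + 11963) = (22675*(1/6409) + 10187)/11880 = (22675/6409 + 10187)*(1/11880) = (65311158/6409)*(1/11880) = 989563/1153620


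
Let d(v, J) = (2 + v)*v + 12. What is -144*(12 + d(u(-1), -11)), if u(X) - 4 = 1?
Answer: -8496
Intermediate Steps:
u(X) = 5 (u(X) = 4 + 1 = 5)
d(v, J) = 12 + v*(2 + v) (d(v, J) = v*(2 + v) + 12 = 12 + v*(2 + v))
-144*(12 + d(u(-1), -11)) = -144*(12 + (12 + 5² + 2*5)) = -144*(12 + (12 + 25 + 10)) = -144*(12 + 47) = -144*59 = -8496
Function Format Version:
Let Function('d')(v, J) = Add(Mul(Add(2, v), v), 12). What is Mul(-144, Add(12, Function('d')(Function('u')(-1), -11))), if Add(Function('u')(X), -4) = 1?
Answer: -8496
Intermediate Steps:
Function('u')(X) = 5 (Function('u')(X) = Add(4, 1) = 5)
Function('d')(v, J) = Add(12, Mul(v, Add(2, v))) (Function('d')(v, J) = Add(Mul(v, Add(2, v)), 12) = Add(12, Mul(v, Add(2, v))))
Mul(-144, Add(12, Function('d')(Function('u')(-1), -11))) = Mul(-144, Add(12, Add(12, Pow(5, 2), Mul(2, 5)))) = Mul(-144, Add(12, Add(12, 25, 10))) = Mul(-144, Add(12, 47)) = Mul(-144, 59) = -8496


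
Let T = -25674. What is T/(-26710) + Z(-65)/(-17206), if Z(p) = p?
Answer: 221741497/229786130 ≈ 0.96499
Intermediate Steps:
T/(-26710) + Z(-65)/(-17206) = -25674/(-26710) - 65/(-17206) = -25674*(-1/26710) - 65*(-1/17206) = 12837/13355 + 65/17206 = 221741497/229786130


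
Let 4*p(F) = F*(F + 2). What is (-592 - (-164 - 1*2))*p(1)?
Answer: -639/2 ≈ -319.50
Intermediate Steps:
p(F) = F*(2 + F)/4 (p(F) = (F*(F + 2))/4 = (F*(2 + F))/4 = F*(2 + F)/4)
(-592 - (-164 - 1*2))*p(1) = (-592 - (-164 - 1*2))*((¼)*1*(2 + 1)) = (-592 - (-164 - 2))*((¼)*1*3) = (-592 - 1*(-166))*(¾) = (-592 + 166)*(¾) = -426*¾ = -639/2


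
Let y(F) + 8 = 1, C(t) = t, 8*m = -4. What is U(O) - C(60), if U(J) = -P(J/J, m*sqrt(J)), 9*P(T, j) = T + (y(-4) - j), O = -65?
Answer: -178/3 - I*sqrt(65)/18 ≈ -59.333 - 0.4479*I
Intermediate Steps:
m = -1/2 (m = (1/8)*(-4) = -1/2 ≈ -0.50000)
y(F) = -7 (y(F) = -8 + 1 = -7)
P(T, j) = -7/9 - j/9 + T/9 (P(T, j) = (T + (-7 - j))/9 = (-7 + T - j)/9 = -7/9 - j/9 + T/9)
U(J) = 2/3 - sqrt(J)/18 (U(J) = -(-7/9 - (-1)*sqrt(J)/18 + (J/J)/9) = -(-7/9 + sqrt(J)/18 + (1/9)*1) = -(-7/9 + sqrt(J)/18 + 1/9) = -(-2/3 + sqrt(J)/18) = 2/3 - sqrt(J)/18)
U(O) - C(60) = (2/3 - I*sqrt(65)/18) - 1*60 = (2/3 - I*sqrt(65)/18) - 60 = -178/3 - I*sqrt(65)/18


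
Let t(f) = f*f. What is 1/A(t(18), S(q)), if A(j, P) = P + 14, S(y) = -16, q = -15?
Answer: -½ ≈ -0.50000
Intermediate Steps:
t(f) = f²
A(j, P) = 14 + P
1/A(t(18), S(q)) = 1/(14 - 16) = 1/(-2) = -½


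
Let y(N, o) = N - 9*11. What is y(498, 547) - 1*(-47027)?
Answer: 47426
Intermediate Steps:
y(N, o) = -99 + N (y(N, o) = N - 99 = -99 + N)
y(498, 547) - 1*(-47027) = (-99 + 498) - 1*(-47027) = 399 + 47027 = 47426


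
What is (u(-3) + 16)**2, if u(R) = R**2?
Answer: 625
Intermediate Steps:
(u(-3) + 16)**2 = ((-3)**2 + 16)**2 = (9 + 16)**2 = 25**2 = 625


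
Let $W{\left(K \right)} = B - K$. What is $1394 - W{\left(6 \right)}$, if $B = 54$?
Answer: $1346$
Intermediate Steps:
$W{\left(K \right)} = 54 - K$
$1394 - W{\left(6 \right)} = 1394 - \left(54 - 6\right) = 1394 - 48 = 1346$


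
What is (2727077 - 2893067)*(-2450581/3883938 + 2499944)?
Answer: -268616776977569515/647323 ≈ -4.1497e+11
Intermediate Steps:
(2727077 - 2893067)*(-2450581/3883938 + 2499944) = -165990*(-2450581*1/3883938 + 2499944) = -165990*(-2450581/3883938 + 2499944) = -165990*9709625048891/3883938 = -268616776977569515/647323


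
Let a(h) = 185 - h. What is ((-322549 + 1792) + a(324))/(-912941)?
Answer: 320896/912941 ≈ 0.35150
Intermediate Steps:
((-322549 + 1792) + a(324))/(-912941) = ((-322549 + 1792) + (185 - 1*324))/(-912941) = (-320757 + (185 - 324))*(-1/912941) = (-320757 - 139)*(-1/912941) = -320896*(-1/912941) = 320896/912941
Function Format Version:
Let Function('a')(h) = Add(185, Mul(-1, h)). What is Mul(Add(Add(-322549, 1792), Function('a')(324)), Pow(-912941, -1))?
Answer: Rational(320896, 912941) ≈ 0.35150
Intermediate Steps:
Mul(Add(Add(-322549, 1792), Function('a')(324)), Pow(-912941, -1)) = Mul(Add(Add(-322549, 1792), Add(185, Mul(-1, 324))), Pow(-912941, -1)) = Mul(Add(-320757, Add(185, -324)), Rational(-1, 912941)) = Mul(Add(-320757, -139), Rational(-1, 912941)) = Mul(-320896, Rational(-1, 912941)) = Rational(320896, 912941)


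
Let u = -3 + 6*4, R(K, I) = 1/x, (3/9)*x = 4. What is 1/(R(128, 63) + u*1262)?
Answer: 12/318025 ≈ 3.7733e-5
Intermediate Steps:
x = 12 (x = 3*4 = 12)
R(K, I) = 1/12
u = 21 (u = -3 + 24 = 21)
1/(R(128, 63) + u*1262) = 1/(1/12 + 21*1262) = 1/(1/12 + 26502) = 1/(318025/12) = 12/318025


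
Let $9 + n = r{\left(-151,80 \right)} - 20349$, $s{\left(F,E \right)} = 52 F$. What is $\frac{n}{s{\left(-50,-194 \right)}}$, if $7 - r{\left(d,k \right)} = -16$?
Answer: $\frac{4067}{520} \approx 7.8212$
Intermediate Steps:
$r{\left(d,k \right)} = 23$ ($r{\left(d,k \right)} = 7 - -16 = 7 + 16 = 23$)
$n = -20335$ ($n = -9 + \left(23 - 20349\right) = -9 - 20326 = -20335$)
$\frac{n}{s{\left(-50,-194 \right)}} = - \frac{20335}{52 \left(-50\right)} = - \frac{20335}{-2600} = \left(-20335\right) \left(- \frac{1}{2600}\right) = \frac{4067}{520}$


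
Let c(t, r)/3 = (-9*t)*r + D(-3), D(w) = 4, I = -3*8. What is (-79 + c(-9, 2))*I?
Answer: -10056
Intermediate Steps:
I = -24
c(t, r) = 12 - 27*r*t (c(t, r) = 3*((-9*t)*r + 4) = 3*(-9*r*t + 4) = 3*(4 - 9*r*t) = 12 - 27*r*t)
(-79 + c(-9, 2))*I = (-79 + (12 - 27*2*(-9)))*(-24) = (-79 + (12 + 486))*(-24) = (-79 + 498)*(-24) = 419*(-24) = -10056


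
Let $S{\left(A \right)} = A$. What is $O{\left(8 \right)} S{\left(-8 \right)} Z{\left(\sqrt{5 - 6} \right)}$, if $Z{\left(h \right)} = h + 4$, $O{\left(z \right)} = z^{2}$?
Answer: $-2048 - 512 i \approx -2048.0 - 512.0 i$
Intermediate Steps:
$Z{\left(h \right)} = 4 + h$
$O{\left(8 \right)} S{\left(-8 \right)} Z{\left(\sqrt{5 - 6} \right)} = 8^{2} \left(-8\right) \left(4 + \sqrt{5 - 6}\right) = 64 \left(-8\right) \left(4 + \sqrt{-1}\right) = - 512 \left(4 + i\right) = -2048 - 512 i$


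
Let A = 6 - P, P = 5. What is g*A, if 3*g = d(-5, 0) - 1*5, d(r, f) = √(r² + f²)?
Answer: 0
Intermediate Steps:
d(r, f) = √(f² + r²)
A = 1 (A = 6 - 1*5 = 6 - 5 = 1)
g = 0 (g = (√(0² + (-5)²) - 1*5)/3 = (√(0 + 25) - 5)/3 = (√25 - 5)/3 = (5 - 5)/3 = (⅓)*0 = 0)
g*A = 0*1 = 0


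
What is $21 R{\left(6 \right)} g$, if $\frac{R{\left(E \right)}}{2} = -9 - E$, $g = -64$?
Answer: $40320$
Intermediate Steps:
$R{\left(E \right)} = -18 - 2 E$ ($R{\left(E \right)} = 2 \left(-9 - E\right) = -18 - 2 E$)
$21 R{\left(6 \right)} g = 21 \left(-18 - 12\right) \left(-64\right) = 21 \left(-30\right) \left(-64\right) = \left(-630\right) \left(-64\right) = 40320$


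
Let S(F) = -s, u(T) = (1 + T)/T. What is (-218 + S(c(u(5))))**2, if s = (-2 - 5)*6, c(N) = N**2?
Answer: 30976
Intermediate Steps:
u(T) = (1 + T)/T
s = -42 (s = -7*6 = -42)
S(F) = 42 (S(F) = -1*(-42) = 42)
(-218 + S(c(u(5))))**2 = (-218 + 42)**2 = (-176)**2 = 30976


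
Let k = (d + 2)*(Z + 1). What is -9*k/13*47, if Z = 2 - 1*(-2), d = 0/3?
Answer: -4230/13 ≈ -325.38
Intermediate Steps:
d = 0 (d = 0*(⅓) = 0)
Z = 4 (Z = 2 + 2 = 4)
k = 10 (k = (0 + 2)*(4 + 1) = 2*5 = 10)
-9*k/13*47 = -90/13*47 = -4230/13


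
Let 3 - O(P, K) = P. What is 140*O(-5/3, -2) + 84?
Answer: 2212/3 ≈ 737.33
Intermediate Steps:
O(P, K) = 3 - P
140*O(-5/3, -2) + 84 = 140*(3 - (-5)/3) + 84 = 140*(3 - 1*(-5/3)) + 84 = 140*(3 + 5/3) + 84 = 140*(14/3) + 84 = 1960/3 + 84 = 2212/3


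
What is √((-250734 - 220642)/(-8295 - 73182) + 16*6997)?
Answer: 4*√5161332843590/27159 ≈ 334.60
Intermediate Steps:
√((-250734 - 220642)/(-8295 - 73182) + 16*6997) = √(-471376/(-81477) + 111952) = √(-471376*(-1/81477) + 111952) = √(471376/81477 + 111952) = √(9121984480/81477) = 4*√5161332843590/27159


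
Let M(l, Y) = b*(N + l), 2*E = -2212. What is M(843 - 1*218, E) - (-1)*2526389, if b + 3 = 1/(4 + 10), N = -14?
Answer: 35344395/14 ≈ 2.5246e+6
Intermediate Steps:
b = -41/14 (b = -3 + 1/(4 + 10) = -3 + 1/14 = -41/14 ≈ -2.9286)
E = -1106 (E = (1/2)*(-2212) = -1106)
M(l, Y) = 41 - 41*l/14 (M(l, Y) = -41*(-14 + l)/14 = 41 - 41*l/14)
M(843 - 1*218, E) - (-1)*2526389 = (41 - 41*(843 - 1*218)/14) - (-1)*2526389 = (41 - 41*(843 - 218)/14) - 1*(-2526389) = (41 - 41/14*625) + 2526389 = (41 - 25625/14) + 2526389 = -25051/14 + 2526389 = 35344395/14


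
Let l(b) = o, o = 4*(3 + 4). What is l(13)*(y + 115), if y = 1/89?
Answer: 286608/89 ≈ 3220.3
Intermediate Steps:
y = 1/89 ≈ 0.011236
o = 28 (o = 4*7 = 28)
l(b) = 28
l(13)*(y + 115) = 28*(1/89 + 115) = 28*(10236/89) = 286608/89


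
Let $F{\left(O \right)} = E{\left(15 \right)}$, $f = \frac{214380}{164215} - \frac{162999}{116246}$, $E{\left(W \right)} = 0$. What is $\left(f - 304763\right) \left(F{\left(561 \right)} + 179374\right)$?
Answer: $- \frac{8027297540960183425}{146841053} \approx -5.4667 \cdot 10^{10}$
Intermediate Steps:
$f = - \frac{369212661}{3817867378}$ ($f = 214380 \cdot \frac{1}{164215} - \frac{162999}{116246} = \frac{42876}{32843} - \frac{162999}{116246} = - \frac{369212661}{3817867378} \approx -0.096707$)
$F{\left(O \right)} = 0$
$\left(f - 304763\right) \left(F{\left(561 \right)} + 179374\right) = \left(- \frac{369212661}{3817867378} - 304763\right) \left(0 + 179374\right) = \left(- \frac{1163545084934075}{3817867378}\right) 179374 = - \frac{8027297540960183425}{146841053}$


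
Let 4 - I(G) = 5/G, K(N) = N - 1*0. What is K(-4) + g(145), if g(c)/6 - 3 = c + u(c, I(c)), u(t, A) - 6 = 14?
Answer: 1004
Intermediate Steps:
K(N) = N (K(N) = N + 0 = N)
I(G) = 4 - 5/G
u(t, A) = 20 (u(t, A) = 6 + 14 = 20)
g(c) = 138 + 6*c (g(c) = 18 + 6*(c + 20) = 18 + 6*(20 + c) = 18 + (120 + 6*c) = 138 + 6*c)
K(-4) + g(145) = -4 + (138 + 6*145) = -4 + (138 + 870) = -4 + 1008 = 1004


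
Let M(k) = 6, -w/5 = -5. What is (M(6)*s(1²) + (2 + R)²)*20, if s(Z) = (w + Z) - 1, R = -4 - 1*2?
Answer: 3320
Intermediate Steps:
w = 25 (w = -5*(-5) = 25)
R = -6 (R = -4 - 2 = -6)
s(Z) = 24 + Z (s(Z) = (25 + Z) - 1 = 24 + Z)
(M(6)*s(1²) + (2 + R)²)*20 = (6*(24 + 1²) + (2 - 6)²)*20 = (6*(24 + 1) + (-4)²)*20 = (6*25 + 16)*20 = (150 + 16)*20 = 166*20 = 3320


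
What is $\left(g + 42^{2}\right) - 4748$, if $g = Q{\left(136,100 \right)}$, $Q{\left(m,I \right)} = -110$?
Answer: $-3094$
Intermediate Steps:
$g = -110$
$\left(g + 42^{2}\right) - 4748 = \left(-110 + 42^{2}\right) - 4748 = \left(-110 + 1764\right) - 4748 = 1654 - 4748 = -3094$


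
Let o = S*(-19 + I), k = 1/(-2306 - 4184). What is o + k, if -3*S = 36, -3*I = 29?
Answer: 2232559/6490 ≈ 344.00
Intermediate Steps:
I = -29/3 (I = -⅓*29 = -29/3 ≈ -9.6667)
S = -12 (S = -⅓*36 = -12)
k = -1/6490 (k = 1/(-6490) = -1/6490 ≈ -0.00015408)
o = 344 (o = -12*(-19 - 29/3) = -12*(-86/3) = 344)
o + k = 344 - 1/6490 = 2232559/6490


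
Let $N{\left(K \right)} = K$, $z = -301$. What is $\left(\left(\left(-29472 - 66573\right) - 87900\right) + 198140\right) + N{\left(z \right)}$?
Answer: $13894$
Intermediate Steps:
$\left(\left(\left(-29472 - 66573\right) - 87900\right) + 198140\right) + N{\left(z \right)} = \left(\left(\left(-29472 - 66573\right) - 87900\right) + 198140\right) - 301 = \left(\left(-96045 - 87900\right) + 198140\right) - 301 = \left(-183945 + 198140\right) - 301 = 14195 - 301 = 13894$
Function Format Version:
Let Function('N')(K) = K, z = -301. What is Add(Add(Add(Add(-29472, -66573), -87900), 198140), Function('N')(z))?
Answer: 13894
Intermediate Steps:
Add(Add(Add(Add(-29472, -66573), -87900), 198140), Function('N')(z)) = Add(Add(Add(Add(-29472, -66573), -87900), 198140), -301) = Add(Add(Add(-96045, -87900), 198140), -301) = Add(Add(-183945, 198140), -301) = Add(14195, -301) = 13894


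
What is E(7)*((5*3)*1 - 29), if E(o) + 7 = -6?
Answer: 182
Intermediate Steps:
E(o) = -13 (E(o) = -7 - 6 = -13)
E(7)*((5*3)*1 - 29) = -13*((5*3)*1 - 29) = -13*(15*1 - 29) = -13*(15 - 29) = -13*(-14) = 182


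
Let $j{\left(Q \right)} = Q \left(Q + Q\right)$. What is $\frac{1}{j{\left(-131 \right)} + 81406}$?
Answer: $\frac{1}{115728} \approx 8.641 \cdot 10^{-6}$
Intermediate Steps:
$j{\left(Q \right)} = 2 Q^{2}$ ($j{\left(Q \right)} = Q 2 Q = 2 Q^{2}$)
$\frac{1}{j{\left(-131 \right)} + 81406} = \frac{1}{2 \left(-131\right)^{2} + 81406} = \frac{1}{2 \cdot 17161 + 81406} = \frac{1}{34322 + 81406} = \frac{1}{115728}$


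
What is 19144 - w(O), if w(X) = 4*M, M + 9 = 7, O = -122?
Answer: 19152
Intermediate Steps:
M = -2 (M = -9 + 7 = -2)
w(X) = -8 (w(X) = 4*(-2) = -8)
19144 - w(O) = 19144 - 1*(-8) = 19144 + 8 = 19152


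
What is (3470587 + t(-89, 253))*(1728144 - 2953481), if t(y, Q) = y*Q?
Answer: -4225047749590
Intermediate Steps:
t(y, Q) = Q*y
(3470587 + t(-89, 253))*(1728144 - 2953481) = (3470587 + 253*(-89))*(1728144 - 2953481) = (3470587 - 22517)*(-1225337) = 3448070*(-1225337) = -4225047749590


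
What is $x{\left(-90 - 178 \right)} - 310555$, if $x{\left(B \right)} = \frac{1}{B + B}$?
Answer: $- \frac{166457481}{536} \approx -3.1056 \cdot 10^{5}$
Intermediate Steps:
$x{\left(B \right)} = \frac{1}{2 B}$
$x{\left(-90 - 178 \right)} - 310555 = \frac{1}{2 \left(-90 - 178\right)} - 310555 = \frac{1}{2 \left(-268\right)} - 310555 = \frac{1}{2} \left(- \frac{1}{268}\right) - 310555 = - \frac{1}{536} - 310555 = - \frac{166457481}{536}$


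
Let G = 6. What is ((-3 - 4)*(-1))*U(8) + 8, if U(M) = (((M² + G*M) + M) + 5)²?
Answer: 109383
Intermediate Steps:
U(M) = (5 + M² + 7*M)² (U(M) = (((M² + 6*M) + M) + 5)² = ((M² + 7*M) + 5)² = (5 + M² + 7*M)²)
((-3 - 4)*(-1))*U(8) + 8 = ((-3 - 4)*(-1))*(5 + 8² + 7*8)² + 8 = (-7*(-1))*(5 + 64 + 56)² + 8 = 7*125² + 8 = 7*15625 + 8 = 109375 + 8 = 109383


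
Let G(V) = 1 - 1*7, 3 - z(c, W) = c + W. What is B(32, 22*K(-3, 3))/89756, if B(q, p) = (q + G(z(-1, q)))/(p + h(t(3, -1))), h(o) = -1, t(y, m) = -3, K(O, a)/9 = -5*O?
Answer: 13/133242782 ≈ 9.7566e-8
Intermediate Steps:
K(O, a) = -45*O (K(O, a) = 9*(-5*O) = -45*O)
z(c, W) = 3 - W - c (z(c, W) = 3 - (c + W) = 3 - (W + c) = 3 + (-W - c) = 3 - W - c)
G(V) = -6 (G(V) = 1 - 7 = -6)
B(q, p) = (-6 + q)/(-1 + p) (B(q, p) = (q - 6)/(p - 1) = (-6 + q)/(-1 + p))
B(32, 22*K(-3, 3))/89756 = ((-6 + 32)/(-1 + 22*(-45*(-3))))/89756 = (26/(-1 + 22*135))*(1/89756) = (26/(-1 + 2970))*(1/89756) = (26/2969)*(1/89756) = 13/133242782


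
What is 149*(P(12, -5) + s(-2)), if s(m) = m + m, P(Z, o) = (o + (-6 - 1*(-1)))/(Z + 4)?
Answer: -5513/8 ≈ -689.13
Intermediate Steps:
P(Z, o) = (-5 + o)/(4 + Z) (P(Z, o) = (o + (-6 + 1))/(4 + Z) = (o - 5)/(4 + Z) = (-5 + o)/(4 + Z))
s(m) = 2*m
149*(P(12, -5) + s(-2)) = 149*((-5 - 5)/(4 + 12) + 2*(-2)) = 149*(-10/16 - 4) = 149*((1/16)*(-10) - 4) = 149*(-5/8 - 4) = 149*(-37/8) = -5513/8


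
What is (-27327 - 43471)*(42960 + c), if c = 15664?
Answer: -4150461952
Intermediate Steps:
(-27327 - 43471)*(42960 + c) = (-27327 - 43471)*(42960 + 15664) = -70798*58624 = -4150461952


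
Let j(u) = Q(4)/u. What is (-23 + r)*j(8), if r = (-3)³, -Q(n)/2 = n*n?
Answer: 200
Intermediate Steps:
Q(n) = -2*n² (Q(n) = -2*n*n = -2*n²)
j(u) = -32/u (j(u) = (-2*4²)/u = (-2*16)/u = -32/u)
r = -27
(-23 + r)*j(8) = (-23 - 27)*(-32/8) = -(-1600)/8 = -50*(-4) = 200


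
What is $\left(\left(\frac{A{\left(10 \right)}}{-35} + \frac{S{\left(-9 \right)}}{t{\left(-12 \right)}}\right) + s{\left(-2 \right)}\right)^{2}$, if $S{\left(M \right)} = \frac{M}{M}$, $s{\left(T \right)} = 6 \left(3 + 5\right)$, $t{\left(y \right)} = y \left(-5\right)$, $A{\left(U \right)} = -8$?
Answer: $\frac{410589169}{176400} \approx 2327.6$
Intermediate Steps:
$t{\left(y \right)} = - 5 y$
$s{\left(T \right)} = 48$ ($s{\left(T \right)} = 6 \cdot 8 = 48$)
$S{\left(M \right)} = 1$
$\left(\left(\frac{A{\left(10 \right)}}{-35} + \frac{S{\left(-9 \right)}}{t{\left(-12 \right)}}\right) + s{\left(-2 \right)}\right)^{2} = \left(\left(- \frac{8}{-35} + 1 \frac{1}{\left(-5\right) \left(-12\right)}\right) + 48\right)^{2} = \left(\left(\left(-8\right) \left(- \frac{1}{35}\right) + 1 \cdot \frac{1}{60}\right) + 48\right)^{2} = \left(\left(\frac{8}{35} + 1 \cdot \frac{1}{60}\right) + 48\right)^{2} = \left(\left(\frac{8}{35} + \frac{1}{60}\right) + 48\right)^{2} = \left(\frac{103}{420} + 48\right)^{2} = \left(\frac{20263}{420}\right)^{2} = \frac{410589169}{176400}$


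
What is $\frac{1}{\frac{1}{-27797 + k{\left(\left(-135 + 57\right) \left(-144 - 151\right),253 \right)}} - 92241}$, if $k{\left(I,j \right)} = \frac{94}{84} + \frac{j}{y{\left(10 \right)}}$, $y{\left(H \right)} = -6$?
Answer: $- \frac{584599}{53923996380} \approx -1.0841 \cdot 10^{-5}$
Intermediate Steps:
$k{\left(I,j \right)} = \frac{47}{42} - \frac{j}{6}$ ($k{\left(I,j \right)} = \frac{94}{84} + \frac{j}{-6} = 94 \cdot \frac{1}{84} + j \left(- \frac{1}{6}\right) = \frac{47}{42} - \frac{j}{6}$)
$\frac{1}{\frac{1}{-27797 + k{\left(\left(-135 + 57\right) \left(-144 - 151\right),253 \right)}} - 92241} = \frac{1}{\frac{1}{-27797 + \left(\frac{47}{42} - \frac{253}{6}\right)} - 92241} = \frac{1}{\frac{1}{-27797 - \frac{862}{21}} - 92241} = \frac{1}{\frac{1}{- \frac{584599}{21}} - 92241} = \frac{1}{- \frac{21}{584599} - 92241} = \frac{1}{- \frac{53923996380}{584599}} = - \frac{584599}{53923996380}$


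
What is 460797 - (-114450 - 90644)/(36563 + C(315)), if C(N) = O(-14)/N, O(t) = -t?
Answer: 758175582819/1645337 ≈ 4.6080e+5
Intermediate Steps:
C(N) = 14/N (C(N) = (-1*(-14))/N = 14/N)
460797 - (-114450 - 90644)/(36563 + C(315)) = 460797 - (-114450 - 90644)/(36563 + 14/315) = 460797 - (-205094)/(36563 + 14*(1/315)) = 460797 - (-205094)/(36563 + 2/45) = 460797 - (-205094)/1645337/45 = 460797 - (-205094)*45/1645337 = 460797 - 1*(-9229230/1645337) = 460797 + 9229230/1645337 = 758175582819/1645337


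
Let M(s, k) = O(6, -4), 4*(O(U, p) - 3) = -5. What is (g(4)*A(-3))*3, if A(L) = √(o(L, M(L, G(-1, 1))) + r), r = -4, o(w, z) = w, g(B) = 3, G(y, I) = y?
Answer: 9*I*√7 ≈ 23.812*I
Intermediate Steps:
O(U, p) = 7/4 (O(U, p) = 3 + (¼)*(-5) = 3 - 5/4 = 7/4)
M(s, k) = 7/4
A(L) = √(-4 + L) (A(L) = √(L - 4) = √(-4 + L))
(g(4)*A(-3))*3 = (3*√(-4 - 3))*3 = (3*√(-7))*3 = (3*(I*√7))*3 = (3*I*√7)*3 = 9*I*√7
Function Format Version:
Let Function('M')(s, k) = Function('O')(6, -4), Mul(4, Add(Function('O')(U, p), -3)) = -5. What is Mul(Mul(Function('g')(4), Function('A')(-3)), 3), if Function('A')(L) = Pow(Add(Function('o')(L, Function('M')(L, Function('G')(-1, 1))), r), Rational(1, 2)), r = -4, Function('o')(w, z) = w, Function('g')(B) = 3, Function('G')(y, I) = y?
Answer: Mul(9, I, Pow(7, Rational(1, 2))) ≈ Mul(23.812, I)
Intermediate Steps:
Function('O')(U, p) = Rational(7, 4) (Function('O')(U, p) = Add(3, Mul(Rational(1, 4), -5)) = Add(3, Rational(-5, 4)) = Rational(7, 4))
Function('M')(s, k) = Rational(7, 4)
Function('A')(L) = Pow(Add(-4, L), Rational(1, 2)) (Function('A')(L) = Pow(Add(L, -4), Rational(1, 2)) = Pow(Add(-4, L), Rational(1, 2)))
Mul(Mul(Function('g')(4), Function('A')(-3)), 3) = Mul(Mul(3, Pow(Add(-4, -3), Rational(1, 2))), 3) = Mul(Mul(3, Pow(-7, Rational(1, 2))), 3) = Mul(Mul(3, Mul(I, Pow(7, Rational(1, 2)))), 3) = Mul(Mul(3, I, Pow(7, Rational(1, 2))), 3) = Mul(9, I, Pow(7, Rational(1, 2)))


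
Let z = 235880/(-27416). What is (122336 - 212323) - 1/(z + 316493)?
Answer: -97599182647089/1084592026 ≈ -89987.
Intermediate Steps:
z = -29485/3427 (z = 235880*(-1/27416) = -29485/3427 ≈ -8.6037)
(122336 - 212323) - 1/(z + 316493) = (122336 - 212323) - 1/(-29485/3427 + 316493) = -89987 - 1/1084592026/3427 = -89987 - 1*3427/1084592026 = -89987 - 3427/1084592026 = -97599182647089/1084592026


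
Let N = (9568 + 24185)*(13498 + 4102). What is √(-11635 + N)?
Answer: √594041165 ≈ 24373.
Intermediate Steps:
N = 594052800 (N = 33753*17600 = 594052800)
√(-11635 + N) = √(-11635 + 594052800) = √594041165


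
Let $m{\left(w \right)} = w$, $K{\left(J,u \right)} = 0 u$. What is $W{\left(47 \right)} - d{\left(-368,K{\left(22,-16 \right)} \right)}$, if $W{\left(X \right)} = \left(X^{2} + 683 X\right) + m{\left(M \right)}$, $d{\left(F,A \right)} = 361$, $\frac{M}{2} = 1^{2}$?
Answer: $33951$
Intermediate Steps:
$M = 2$ ($M = 2 \cdot 1^{2} = 2 \cdot 1 = 2$)
$K{\left(J,u \right)} = 0$
$W{\left(X \right)} = 2 + X^{2} + 683 X$ ($W{\left(X \right)} = \left(X^{2} + 683 X\right) + 2 = 2 + X^{2} + 683 X$)
$W{\left(47 \right)} - d{\left(-368,K{\left(22,-16 \right)} \right)} = \left(2 + 47^{2} + 683 \cdot 47\right) - 361 = \left(2 + 2209 + 32101\right) - 361 = 34312 - 361 = 33951$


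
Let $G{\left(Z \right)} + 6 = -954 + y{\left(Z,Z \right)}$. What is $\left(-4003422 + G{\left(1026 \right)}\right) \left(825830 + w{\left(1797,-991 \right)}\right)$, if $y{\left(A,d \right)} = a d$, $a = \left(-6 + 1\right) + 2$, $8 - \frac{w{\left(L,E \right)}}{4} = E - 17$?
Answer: $-3325767009240$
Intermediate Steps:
$w{\left(L,E \right)} = 100 - 4 E$ ($w{\left(L,E \right)} = 32 - 4 \left(E - 17\right) = 32 - 4 \left(-17 + E\right) = 32 - \left(-68 + 4 E\right) = 100 - 4 E$)
$a = -3$ ($a = -5 + 2 = -3$)
$y{\left(A,d \right)} = - 3 d$
$G{\left(Z \right)} = -960 - 3 Z$ ($G{\left(Z \right)} = -6 - \left(954 + 3 Z\right) = -960 - 3 Z$)
$\left(-4003422 + G{\left(1026 \right)}\right) \left(825830 + w{\left(1797,-991 \right)}\right) = \left(-4003422 - 4038\right) \left(825830 + \left(100 - -3964\right)\right) = \left(-4003422 - 4038\right) \left(825830 + \left(100 + 3964\right)\right) = \left(-4003422 - 4038\right) \left(825830 + 4064\right) = \left(-4007460\right) 829894 = -3325767009240$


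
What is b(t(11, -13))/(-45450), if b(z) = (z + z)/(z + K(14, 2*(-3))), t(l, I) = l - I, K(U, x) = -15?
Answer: -8/68175 ≈ -0.00011735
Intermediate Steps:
b(z) = 2*z/(-15 + z) (b(z) = (z + z)/(z - 15) = (2*z)/(-15 + z) = 2*z/(-15 + z))
b(t(11, -13))/(-45450) = (2*(11 - 1*(-13))/(-15 + (11 - 1*(-13))))/(-45450) = (2*(11 + 13)/(-15 + (11 + 13)))*(-1/45450) = (2*24/(-15 + 24))*(-1/45450) = (2*24/9)*(-1/45450) = (2*24*(⅑))*(-1/45450) = (16/3)*(-1/45450) = -8/68175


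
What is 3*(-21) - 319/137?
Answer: -8950/137 ≈ -65.328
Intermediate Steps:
3*(-21) - 319/137 = -63 - 319/137 = -8950/137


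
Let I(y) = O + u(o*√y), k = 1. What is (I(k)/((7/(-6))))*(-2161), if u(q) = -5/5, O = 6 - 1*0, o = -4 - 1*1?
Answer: 64830/7 ≈ 9261.4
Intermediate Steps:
o = -5 (o = -4 - 1 = -5)
O = 6 (O = 6 + 0 = 6)
u(q) = -1 (u(q) = -5*⅕ = -1)
I(y) = 5 (I(y) = 6 - 1 = 5)
(I(k)/((7/(-6))))*(-2161) = (5/((7/(-6))))*(-2161) = (5/((7*(-⅙))))*(-2161) = (5/(-7/6))*(-2161) = (5*(-6/7))*(-2161) = -30/7*(-2161) = 64830/7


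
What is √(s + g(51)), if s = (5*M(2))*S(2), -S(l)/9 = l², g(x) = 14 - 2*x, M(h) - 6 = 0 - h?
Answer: 2*I*√202 ≈ 28.425*I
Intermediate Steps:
M(h) = 6 - h (M(h) = 6 + (0 - h) = 6 - h)
S(l) = -9*l²
s = -720 (s = (5*(6 - 1*2))*(-9*2²) = (5*(6 - 2))*(-9*4) = (5*4)*(-36) = 20*(-36) = -720)
√(s + g(51)) = √(-720 + (14 - 2*51)) = √(-720 + (14 - 102)) = √(-720 - 88) = √(-808) = 2*I*√202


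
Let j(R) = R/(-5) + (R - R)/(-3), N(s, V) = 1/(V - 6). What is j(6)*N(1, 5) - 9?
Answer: -39/5 ≈ -7.8000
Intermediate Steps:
N(s, V) = 1/(-6 + V)
j(R) = -R/5 (j(R) = R*(-⅕) + 0*(-⅓) = -R/5 + 0 = -R/5)
j(6)*N(1, 5) - 9 = (-⅕*6)/(-6 + 5) - 9 = -6/5/(-1) - 9 = -6/5*(-1) - 9 = 6/5 - 9 = -39/5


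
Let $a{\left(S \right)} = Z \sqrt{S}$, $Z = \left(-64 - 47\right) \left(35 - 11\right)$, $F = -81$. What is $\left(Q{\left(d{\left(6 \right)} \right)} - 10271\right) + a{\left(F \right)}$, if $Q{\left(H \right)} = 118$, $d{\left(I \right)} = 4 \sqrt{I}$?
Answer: $-10153 - 23976 i \approx -10153.0 - 23976.0 i$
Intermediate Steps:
$Z = -2664$ ($Z = \left(-111\right) 24 = -2664$)
$a{\left(S \right)} = - 2664 \sqrt{S}$
$\left(Q{\left(d{\left(6 \right)} \right)} - 10271\right) + a{\left(F \right)} = \left(118 - 10271\right) - 2664 \sqrt{-81} = -10153 - 2664 \cdot 9 i = -10153 - 23976 i$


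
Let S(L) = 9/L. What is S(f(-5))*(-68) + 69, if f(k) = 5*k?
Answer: 2337/25 ≈ 93.480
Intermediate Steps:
S(f(-5))*(-68) + 69 = (9/((5*(-5))))*(-68) + 69 = (9/(-25))*(-68) + 69 = (9*(-1/25))*(-68) + 69 = -9/25*(-68) + 69 = 612/25 + 69 = 2337/25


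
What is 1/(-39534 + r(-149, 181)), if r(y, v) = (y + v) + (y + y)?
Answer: -1/39800 ≈ -2.5126e-5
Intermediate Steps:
r(y, v) = v + 3*y (r(y, v) = (v + y) + 2*y = v + 3*y)
1/(-39534 + r(-149, 181)) = 1/(-39534 + (181 + 3*(-149))) = 1/(-39534 + (181 - 447)) = 1/(-39534 - 266) = 1/(-39800) = -1/39800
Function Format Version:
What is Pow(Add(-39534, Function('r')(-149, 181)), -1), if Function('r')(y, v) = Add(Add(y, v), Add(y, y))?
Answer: Rational(-1, 39800) ≈ -2.5126e-5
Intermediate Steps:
Function('r')(y, v) = Add(v, Mul(3, y)) (Function('r')(y, v) = Add(Add(v, y), Mul(2, y)) = Add(v, Mul(3, y)))
Pow(Add(-39534, Function('r')(-149, 181)), -1) = Pow(Add(-39534, Add(181, Mul(3, -149))), -1) = Pow(Add(-39534, Add(181, -447)), -1) = Pow(Add(-39534, -266), -1) = Pow(-39800, -1) = Rational(-1, 39800)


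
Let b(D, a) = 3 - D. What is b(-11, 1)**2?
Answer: 196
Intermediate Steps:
b(-11, 1)**2 = (3 - 1*(-11))**2 = (3 + 11)**2 = 14**2 = 196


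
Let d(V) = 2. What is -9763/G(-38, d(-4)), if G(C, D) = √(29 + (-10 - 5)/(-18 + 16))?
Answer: -9763*√146/73 ≈ -1616.0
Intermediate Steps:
G(C, D) = √146/2 (G(C, D) = √(29 - 15/(-2)) = √(29 - 15*(-½)) = √(29 + 15/2) = √(73/2) = √146/2)
-9763/G(-38, d(-4)) = -9763*√146/73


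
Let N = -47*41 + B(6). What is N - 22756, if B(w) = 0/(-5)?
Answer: -24683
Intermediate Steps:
B(w) = 0 (B(w) = 0*(-⅕) = 0)
N = -1927 (N = -47*41 + 0 = -1927 + 0 = -1927)
N - 22756 = -1927 - 22756 = -24683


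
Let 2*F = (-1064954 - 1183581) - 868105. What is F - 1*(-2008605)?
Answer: 450285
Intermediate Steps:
F = -1558320 (F = ((-1064954 - 1183581) - 868105)/2 = (-2248535 - 868105)/2 = (½)*(-3116640) = -1558320)
F - 1*(-2008605) = -1558320 - 1*(-2008605) = -1558320 + 2008605 = 450285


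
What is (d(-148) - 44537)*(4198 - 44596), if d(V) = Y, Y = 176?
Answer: 1792095678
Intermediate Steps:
d(V) = 176
(d(-148) - 44537)*(4198 - 44596) = (176 - 44537)*(4198 - 44596) = -44361*(-40398) = 1792095678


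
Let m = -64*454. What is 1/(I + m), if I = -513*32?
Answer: -1/45472 ≈ -2.1992e-5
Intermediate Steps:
m = -29056
I = -16416
1/(I + m) = 1/(-16416 - 29056) = 1/(-45472) = -1/45472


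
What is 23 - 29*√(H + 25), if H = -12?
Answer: 23 - 29*√13 ≈ -81.561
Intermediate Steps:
23 - 29*√(H + 25) = 23 - 29*√(-12 + 25) = 23 - 29*√13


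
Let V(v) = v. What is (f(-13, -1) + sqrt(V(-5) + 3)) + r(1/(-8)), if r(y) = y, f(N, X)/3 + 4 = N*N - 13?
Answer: 3647/8 + I*sqrt(2) ≈ 455.88 + 1.4142*I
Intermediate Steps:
f(N, X) = -51 + 3*N**2 (f(N, X) = -12 + 3*(N*N - 13) = -12 + 3*(N**2 - 13) = -12 + 3*(-13 + N**2) = -12 + (-39 + 3*N**2) = -51 + 3*N**2)
(f(-13, -1) + sqrt(V(-5) + 3)) + r(1/(-8)) = ((-51 + 3*(-13)**2) + sqrt(-5 + 3)) + 1/(-8) = ((-51 + 3*169) + sqrt(-2)) - 1/8 = ((-51 + 507) + I*sqrt(2)) - 1/8 = (456 + I*sqrt(2)) - 1/8 = 3647/8 + I*sqrt(2)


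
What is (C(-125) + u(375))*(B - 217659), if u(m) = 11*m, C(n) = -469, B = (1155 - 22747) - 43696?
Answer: -1034454232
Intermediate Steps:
B = -65288 (B = -21592 - 43696 = -65288)
(C(-125) + u(375))*(B - 217659) = (-469 + 11*375)*(-65288 - 217659) = (-469 + 4125)*(-282947) = 3656*(-282947) = -1034454232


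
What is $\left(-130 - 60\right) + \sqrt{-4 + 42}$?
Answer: $-190 + \sqrt{38} \approx -183.84$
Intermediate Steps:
$\left(-130 - 60\right) + \sqrt{-4 + 42} = -190 + \sqrt{38}$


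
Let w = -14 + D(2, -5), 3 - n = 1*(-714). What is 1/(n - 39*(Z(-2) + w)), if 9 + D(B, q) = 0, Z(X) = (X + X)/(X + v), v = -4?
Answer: 1/1588 ≈ 0.00062972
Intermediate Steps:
Z(X) = 2*X/(-4 + X) (Z(X) = (X + X)/(X - 4) = (2*X)/(-4 + X) = 2*X/(-4 + X))
n = 717 (n = 3 - (-714) = 3 - 1*(-714) = 3 + 714 = 717)
D(B, q) = -9 (D(B, q) = -9 + 0 = -9)
w = -23 (w = -14 - 9 = -23)
1/(n - 39*(Z(-2) + w)) = 1/(717 - 39*(2*(-2)/(-4 - 2) - 23)) = 1/(717 - 39*(2*(-2)/(-6) - 23)) = 1/(717 - 39*(2*(-2)*(-⅙) - 23)) = 1/(717 - 39*(⅔ - 23)) = 1/(717 - 39*(-67/3)) = 1/(717 + 871) = 1/1588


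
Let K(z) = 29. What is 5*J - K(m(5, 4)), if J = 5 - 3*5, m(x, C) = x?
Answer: -79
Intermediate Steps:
J = -10 (J = 5 - 15 = -10)
5*J - K(m(5, 4)) = 5*(-10) - 1*29 = -50 - 29 = -79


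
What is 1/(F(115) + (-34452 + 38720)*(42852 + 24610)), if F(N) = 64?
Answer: 1/287927880 ≈ 3.4731e-9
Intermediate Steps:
1/(F(115) + (-34452 + 38720)*(42852 + 24610)) = 1/(64 + (-34452 + 38720)*(42852 + 24610)) = 1/(64 + 4268*67462) = 1/(64 + 287927816) = 1/287927880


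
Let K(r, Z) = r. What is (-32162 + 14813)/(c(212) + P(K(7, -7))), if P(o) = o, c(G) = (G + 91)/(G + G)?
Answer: -7355976/3271 ≈ -2248.8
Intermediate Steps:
c(G) = (91 + G)/(2*G) (c(G) = (91 + G)/((2*G)) = (91 + G)*(1/(2*G)) = (91 + G)/(2*G))
(-32162 + 14813)/(c(212) + P(K(7, -7))) = (-32162 + 14813)/((½)*(91 + 212)/212 + 7) = -17349/((½)*(1/212)*303 + 7) = -17349/(303/424 + 7) = -17349/3271/424 = -17349*424/3271 = -7355976/3271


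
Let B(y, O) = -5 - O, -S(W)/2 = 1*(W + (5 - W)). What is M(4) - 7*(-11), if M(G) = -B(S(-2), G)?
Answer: 86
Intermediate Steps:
S(W) = -10 (S(W) = -2*(W + (5 - W)) = -2*5 = -10)
M(G) = 5 + G (M(G) = -(-5 - G) = 5 + G)
M(4) - 7*(-11) = (5 + 4) - 7*(-11) = 9 + 77 = 86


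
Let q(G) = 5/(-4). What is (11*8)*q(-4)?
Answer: -110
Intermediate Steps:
q(G) = -5/4 (q(G) = 5*(-¼) = -5/4)
(11*8)*q(-4) = (11*8)*(-5/4) = 88*(-5/4) = -110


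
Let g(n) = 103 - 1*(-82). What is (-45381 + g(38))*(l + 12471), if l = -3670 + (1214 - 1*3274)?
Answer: -304666236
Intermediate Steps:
l = -5730 (l = -3670 + (1214 - 3274) = -3670 - 2060 = -5730)
g(n) = 185 (g(n) = 103 + 82 = 185)
(-45381 + g(38))*(l + 12471) = (-45381 + 185)*(-5730 + 12471) = -45196*6741 = -304666236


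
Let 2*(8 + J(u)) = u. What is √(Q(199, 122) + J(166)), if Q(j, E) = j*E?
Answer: 7*√497 ≈ 156.05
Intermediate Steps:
Q(j, E) = E*j
J(u) = -8 + u/2
√(Q(199, 122) + J(166)) = √(122*199 + (-8 + (½)*166)) = √(24278 + (-8 + 83)) = √(24278 + 75) = √24353 = 7*√497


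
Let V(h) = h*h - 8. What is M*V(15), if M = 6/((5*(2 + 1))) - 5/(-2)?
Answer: 6293/10 ≈ 629.30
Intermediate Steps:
V(h) = -8 + h**2 (V(h) = h**2 - 8 = -8 + h**2)
M = 29/10 (M = 6/((5*3)) - 5*(-1/2) = 6/15 + 5/2 = 6*(1/15) + 5/2 = 2/5 + 5/2 = 29/10 ≈ 2.9000)
M*V(15) = 29*(-8 + 15**2)/10 = 29*(-8 + 225)/10 = (29/10)*217 = 6293/10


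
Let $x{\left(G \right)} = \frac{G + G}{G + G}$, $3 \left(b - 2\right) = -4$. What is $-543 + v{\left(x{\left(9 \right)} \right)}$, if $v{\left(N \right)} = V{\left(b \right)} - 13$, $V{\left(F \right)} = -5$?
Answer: $-561$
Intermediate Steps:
$b = \frac{2}{3}$ ($b = 2 + \frac{1}{3} \left(-4\right) = 2 - \frac{4}{3} = \frac{2}{3} \approx 0.66667$)
$x{\left(G \right)} = 1$ ($x{\left(G \right)} = \frac{2 G}{2 G} = 2 G \frac{1}{2 G} = 1$)
$v{\left(N \right)} = -18$ ($v{\left(N \right)} = -5 - 13 = -18$)
$-543 + v{\left(x{\left(9 \right)} \right)} = -543 - 18 = -561$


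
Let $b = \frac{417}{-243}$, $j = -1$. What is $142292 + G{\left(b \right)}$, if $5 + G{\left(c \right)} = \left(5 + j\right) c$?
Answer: $\frac{11524691}{81} \approx 1.4228 \cdot 10^{5}$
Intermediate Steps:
$b = - \frac{139}{81}$ ($b = 417 \left(- \frac{1}{243}\right) = - \frac{139}{81} \approx -1.716$)
$G{\left(c \right)} = -5 + 4 c$ ($G{\left(c \right)} = -5 + \left(5 - 1\right) c = -5 + 4 c$)
$142292 + G{\left(b \right)} = 142292 + \left(-5 + 4 \left(- \frac{139}{81}\right)\right) = 142292 - \frac{961}{81} = \frac{11524691}{81}$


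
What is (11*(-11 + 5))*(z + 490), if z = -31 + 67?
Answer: -34716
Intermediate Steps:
z = 36
(11*(-11 + 5))*(z + 490) = (11*(-11 + 5))*(36 + 490) = (11*(-6))*526 = -66*526 = -34716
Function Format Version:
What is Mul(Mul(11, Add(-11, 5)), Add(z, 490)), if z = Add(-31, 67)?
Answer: -34716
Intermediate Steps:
z = 36
Mul(Mul(11, Add(-11, 5)), Add(z, 490)) = Mul(Mul(11, Add(-11, 5)), Add(36, 490)) = Mul(Mul(11, -6), 526) = Mul(-66, 526) = -34716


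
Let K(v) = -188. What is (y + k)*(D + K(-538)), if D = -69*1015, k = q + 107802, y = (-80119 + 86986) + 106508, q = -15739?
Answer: -14426472674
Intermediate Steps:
y = 113375 (y = 6867 + 106508 = 113375)
k = 92063 (k = -15739 + 107802 = 92063)
D = -70035
(y + k)*(D + K(-538)) = (113375 + 92063)*(-70035 - 188) = 205438*(-70223) = -14426472674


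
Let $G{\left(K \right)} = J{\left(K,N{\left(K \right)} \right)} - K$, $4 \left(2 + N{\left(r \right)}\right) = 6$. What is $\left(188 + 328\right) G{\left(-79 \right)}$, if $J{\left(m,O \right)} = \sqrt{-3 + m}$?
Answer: $40764 + 516 i \sqrt{82} \approx 40764.0 + 4672.6 i$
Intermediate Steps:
$N{\left(r \right)} = - \frac{1}{2}$ ($N{\left(r \right)} = -2 + \frac{1}{4} \cdot 6 = -2 + \frac{3}{2} = - \frac{1}{2}$)
$G{\left(K \right)} = \sqrt{-3 + K} - K$
$\left(188 + 328\right) G{\left(-79 \right)} = \left(188 + 328\right) \left(\sqrt{-3 - 79} - -79\right) = 516 \left(\sqrt{-82} + 79\right) = 516 \left(i \sqrt{82} + 79\right) = 516 \left(79 + i \sqrt{82}\right) = 40764 + 516 i \sqrt{82}$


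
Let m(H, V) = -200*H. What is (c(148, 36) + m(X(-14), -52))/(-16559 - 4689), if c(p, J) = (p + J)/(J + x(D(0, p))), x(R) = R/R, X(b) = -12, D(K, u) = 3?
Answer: -11123/98272 ≈ -0.11319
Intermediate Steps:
x(R) = 1
c(p, J) = (J + p)/(1 + J) (c(p, J) = (p + J)/(J + 1) = (J + p)/(1 + J))
(c(148, 36) + m(X(-14), -52))/(-16559 - 4689) = ((36 + 148)/(1 + 36) - 200*(-12))/(-16559 - 4689) = (184/37 + 2400)/(-21248) = ((1/37)*184 + 2400)*(-1/21248) = (184/37 + 2400)*(-1/21248) = (88984/37)*(-1/21248) = -11123/98272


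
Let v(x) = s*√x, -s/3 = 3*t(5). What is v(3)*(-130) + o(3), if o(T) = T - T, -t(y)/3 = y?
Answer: -17550*√3 ≈ -30398.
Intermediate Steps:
t(y) = -3*y
o(T) = 0
s = 135 (s = -9*(-3*5) = -9*(-15) = -3*(-45) = 135)
v(x) = 135*√x
v(3)*(-130) + o(3) = (135*√3)*(-130) + 0 = -17550*√3 + 0 = -17550*√3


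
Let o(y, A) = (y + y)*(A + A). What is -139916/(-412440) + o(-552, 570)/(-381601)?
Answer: 20445448997/5620982730 ≈ 3.6373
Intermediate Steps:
o(y, A) = 4*A*y (o(y, A) = (2*y)*(2*A) = 4*A*y)
-139916/(-412440) + o(-552, 570)/(-381601) = -139916/(-412440) + (4*570*(-552))/(-381601) = -139916*(-1/412440) - 1258560*(-1/381601) = 4997/14730 + 1258560/381601 = 20445448997/5620982730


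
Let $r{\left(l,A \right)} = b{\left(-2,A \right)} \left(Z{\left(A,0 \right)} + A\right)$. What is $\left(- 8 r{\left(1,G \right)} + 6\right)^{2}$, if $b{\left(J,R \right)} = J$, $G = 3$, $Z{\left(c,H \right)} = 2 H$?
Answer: $2916$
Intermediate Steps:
$r{\left(l,A \right)} = - 2 A$ ($r{\left(l,A \right)} = - 2 \left(2 \cdot 0 + A\right) = - 2 \left(0 + A\right) = - 2 A$)
$\left(- 8 r{\left(1,G \right)} + 6\right)^{2} = \left(- 8 \left(\left(-2\right) 3\right) + 6\right)^{2} = \left(\left(-8\right) \left(-6\right) + 6\right)^{2} = \left(48 + 6\right)^{2} = 54^{2} = 2916$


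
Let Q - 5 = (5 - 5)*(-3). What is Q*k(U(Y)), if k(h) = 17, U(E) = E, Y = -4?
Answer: 85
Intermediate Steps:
Q = 5 (Q = 5 + (5 - 5)*(-3) = 5 + 0*(-3) = 5 + 0 = 5)
Q*k(U(Y)) = 5*17 = 85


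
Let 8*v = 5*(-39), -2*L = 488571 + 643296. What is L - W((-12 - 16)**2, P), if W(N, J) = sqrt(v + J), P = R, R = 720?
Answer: -1131867/2 - sqrt(11130)/4 ≈ -5.6596e+5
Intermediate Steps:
P = 720
L = -1131867/2 (L = -(488571 + 643296)/2 = -1/2*1131867 = -1131867/2 ≈ -5.6593e+5)
v = -195/8 (v = (5*(-39))/8 = (1/8)*(-195) = -195/8 ≈ -24.375)
W(N, J) = sqrt(-195/8 + J)
L - W((-12 - 16)**2, P) = -1131867/2 - sqrt(-390 + 16*720)/4 = -1131867/2 - sqrt(-390 + 11520)/4 = -1131867/2 - sqrt(11130)/4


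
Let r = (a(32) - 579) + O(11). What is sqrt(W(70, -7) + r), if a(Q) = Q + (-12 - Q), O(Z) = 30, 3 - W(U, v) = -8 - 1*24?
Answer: I*sqrt(526) ≈ 22.935*I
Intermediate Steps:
W(U, v) = 35 (W(U, v) = 3 - (-8 - 1*24) = 3 - (-8 - 24) = 3 - 1*(-32) = 3 + 32 = 35)
a(Q) = -12
r = -561 (r = (-12 - 579) + 30 = -591 + 30 = -561)
sqrt(W(70, -7) + r) = sqrt(35 - 561) = sqrt(-526) = I*sqrt(526)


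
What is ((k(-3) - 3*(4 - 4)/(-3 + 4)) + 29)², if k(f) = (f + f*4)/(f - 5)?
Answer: 61009/64 ≈ 953.27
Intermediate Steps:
k(f) = 5*f/(-5 + f) (k(f) = (f + 4*f)/(-5 + f) = (5*f)/(-5 + f) = 5*f/(-5 + f))
((k(-3) - 3*(4 - 4)/(-3 + 4)) + 29)² = ((5*(-3)/(-5 - 3) - 3*(4 - 4)/(-3 + 4)) + 29)² = ((5*(-3)/(-8) - 0/1) + 29)² = ((5*(-3)*(-⅛) - 0) + 29)² = ((15/8 - 3*0) + 29)² = ((15/8 + 0) + 29)² = (15/8 + 29)² = (247/8)² = 61009/64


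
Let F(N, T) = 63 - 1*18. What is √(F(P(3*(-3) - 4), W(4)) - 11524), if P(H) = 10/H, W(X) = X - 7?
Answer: I*√11479 ≈ 107.14*I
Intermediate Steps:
W(X) = -7 + X
F(N, T) = 45 (F(N, T) = 63 - 18 = 45)
√(F(P(3*(-3) - 4), W(4)) - 11524) = √(45 - 11524) = √(-11479) = I*√11479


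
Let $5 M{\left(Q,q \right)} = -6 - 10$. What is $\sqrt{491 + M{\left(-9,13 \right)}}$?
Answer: $\frac{3 \sqrt{1355}}{5} \approx 22.086$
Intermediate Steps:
$M{\left(Q,q \right)} = - \frac{16}{5}$ ($M{\left(Q,q \right)} = \frac{-6 - 10}{5} = \frac{1}{5} \left(-16\right) = - \frac{16}{5}$)
$\sqrt{491 + M{\left(-9,13 \right)}} = \sqrt{491 - \frac{16}{5}} = \sqrt{\frac{2439}{5}} = \frac{3 \sqrt{1355}}{5}$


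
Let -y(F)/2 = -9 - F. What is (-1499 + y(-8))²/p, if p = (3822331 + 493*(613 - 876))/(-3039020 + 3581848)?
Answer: 304120608363/923168 ≈ 3.2943e+5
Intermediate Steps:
y(F) = 18 + 2*F (y(F) = -2*(-9 - F) = 18 + 2*F)
p = 923168/135707 (p = (3822331 + 493*(-263))/542828 = (3822331 - 129659)*(1/542828) = 3692672*(1/542828) = 923168/135707 ≈ 6.8027)
(-1499 + y(-8))²/p = (-1499 + (18 + 2*(-8)))²/(923168/135707) = (-1499 + (18 - 16))²*(135707/923168) = (-1499 + 2)²*(135707/923168) = (-1497)²*(135707/923168) = 2241009*(135707/923168) = 304120608363/923168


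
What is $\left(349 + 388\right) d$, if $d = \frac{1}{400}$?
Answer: $\frac{737}{400} \approx 1.8425$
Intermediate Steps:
$d = \frac{1}{400} \approx 0.0025$
$\left(349 + 388\right) d = \left(349 + 388\right) \frac{1}{400} = 737 \cdot \frac{1}{400} = \frac{737}{400}$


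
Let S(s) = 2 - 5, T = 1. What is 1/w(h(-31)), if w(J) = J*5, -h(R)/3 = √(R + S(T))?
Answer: I*√34/510 ≈ 0.011433*I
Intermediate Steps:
S(s) = -3
h(R) = -3*√(-3 + R) (h(R) = -3*√(R - 3) = -3*√(-3 + R))
w(J) = 5*J
1/w(h(-31)) = 1/(5*(-3*√(-3 - 31))) = 1/(5*(-3*I*√34)) = 1/(-15*I*√34) = I*√34/510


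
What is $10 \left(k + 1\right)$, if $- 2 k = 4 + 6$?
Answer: $-40$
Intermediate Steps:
$k = -5$ ($k = - \frac{4 + 6}{2} = \left(- \frac{1}{2}\right) 10 = -5$)
$10 \left(k + 1\right) = 10 \left(-5 + 1\right) = 10 \left(-4\right) = -40$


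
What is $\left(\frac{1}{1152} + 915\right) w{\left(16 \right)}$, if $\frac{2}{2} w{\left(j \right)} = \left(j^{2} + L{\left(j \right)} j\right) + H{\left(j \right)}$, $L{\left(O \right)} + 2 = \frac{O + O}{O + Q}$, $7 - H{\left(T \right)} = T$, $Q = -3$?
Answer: $\frac{3485845867}{14976} \approx 2.3276 \cdot 10^{5}$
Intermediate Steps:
$H{\left(T \right)} = 7 - T$
$L{\left(O \right)} = -2 + \frac{2 O}{-3 + O}$ ($L{\left(O \right)} = -2 + \frac{O + O}{O - 3} = -2 + \frac{2 O}{-3 + O}$)
$w{\left(j \right)} = 7 + j^{2} - j + \frac{6 j}{-3 + j}$ ($w{\left(j \right)} = \left(j^{2} + \frac{6}{-3 + j} j\right) - \left(-7 + j\right) = \left(j^{2} + \frac{6 j}{-3 + j}\right) - \left(-7 + j\right) = 7 + j^{2} - j + \frac{6 j}{-3 + j}$)
$\left(\frac{1}{1152} + 915\right) w{\left(16 \right)} = \left(\frac{1}{1152} + 915\right) \frac{6 \cdot 16 + \left(-3 + 16\right) \left(7 + 16^{2} - 16\right)}{-3 + 16} = \left(\frac{1}{1152} + 915\right) \frac{96 + 13 \left(7 + 256 - 16\right)}{13} = \frac{1054081 \frac{96 + 13 \cdot 247}{13}}{1152} = \frac{1054081 \frac{96 + 3211}{13}}{1152} = \frac{1054081 \cdot \frac{1}{13} \cdot 3307}{1152} = \frac{1054081}{1152} \cdot \frac{3307}{13} = \frac{3485845867}{14976}$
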